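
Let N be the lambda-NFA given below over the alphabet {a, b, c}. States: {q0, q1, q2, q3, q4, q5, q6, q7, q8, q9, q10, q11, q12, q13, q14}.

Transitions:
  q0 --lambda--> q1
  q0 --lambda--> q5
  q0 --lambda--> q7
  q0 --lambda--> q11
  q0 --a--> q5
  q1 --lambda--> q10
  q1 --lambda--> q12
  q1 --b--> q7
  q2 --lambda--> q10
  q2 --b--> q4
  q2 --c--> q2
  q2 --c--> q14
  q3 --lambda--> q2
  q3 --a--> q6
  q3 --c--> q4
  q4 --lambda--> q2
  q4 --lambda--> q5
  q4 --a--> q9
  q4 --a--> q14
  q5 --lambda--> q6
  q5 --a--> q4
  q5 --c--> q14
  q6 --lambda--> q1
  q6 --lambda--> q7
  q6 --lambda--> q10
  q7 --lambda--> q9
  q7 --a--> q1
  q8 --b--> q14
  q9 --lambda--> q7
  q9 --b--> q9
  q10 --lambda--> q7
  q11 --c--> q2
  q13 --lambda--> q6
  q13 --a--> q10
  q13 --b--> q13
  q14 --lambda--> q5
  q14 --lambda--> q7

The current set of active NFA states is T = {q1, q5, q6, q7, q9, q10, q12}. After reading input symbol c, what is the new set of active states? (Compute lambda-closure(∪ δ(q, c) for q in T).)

{q1, q5, q6, q7, q9, q10, q12, q14}

q5 on c → {q14}.
No c-transition from q1, q6, q7, q9, q10, q12.
Union after reading c: {q14}.
Now take the lambda-closure:
From q14 via lambda: add q5, q7.
From q5 via lambda: add q6.
From q7 via lambda: add q9.
From q6 via lambda: add q1, q10.
From q1 via lambda: add q12.
No new states can be added; the closed set is {q1, q5, q6, q7, q9, q10, q12, q14}.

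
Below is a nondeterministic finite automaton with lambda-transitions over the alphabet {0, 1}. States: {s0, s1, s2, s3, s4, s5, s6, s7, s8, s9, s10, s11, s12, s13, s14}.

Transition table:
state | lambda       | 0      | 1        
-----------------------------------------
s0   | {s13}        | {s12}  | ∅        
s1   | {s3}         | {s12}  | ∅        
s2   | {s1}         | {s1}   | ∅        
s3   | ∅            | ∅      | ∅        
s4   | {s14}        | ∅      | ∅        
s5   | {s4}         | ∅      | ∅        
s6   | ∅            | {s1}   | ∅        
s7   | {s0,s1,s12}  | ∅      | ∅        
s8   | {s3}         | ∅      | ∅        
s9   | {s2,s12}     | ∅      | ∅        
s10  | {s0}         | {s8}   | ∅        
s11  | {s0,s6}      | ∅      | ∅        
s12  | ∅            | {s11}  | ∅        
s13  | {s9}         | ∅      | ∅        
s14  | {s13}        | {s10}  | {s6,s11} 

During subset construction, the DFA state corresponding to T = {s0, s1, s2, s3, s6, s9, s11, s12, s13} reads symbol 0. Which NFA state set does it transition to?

s0 on 0 → {s12}.
s1 on 0 → {s12}.
s2 on 0 → {s1}.
s6 on 0 → {s1}.
s12 on 0 → {s11}.
No 0-transition from s3, s9, s11, s13.
Union after reading 0: {s1, s11, s12}.
Now take the lambda-closure:
From s1 via lambda: add s3.
From s11 via lambda: add s0, s6.
From s0 via lambda: add s13.
From s13 via lambda: add s9.
From s9 via lambda: add s2.
No new states can be added; the closed set is {s0, s1, s2, s3, s6, s9, s11, s12, s13}.

{s0, s1, s2, s3, s6, s9, s11, s12, s13}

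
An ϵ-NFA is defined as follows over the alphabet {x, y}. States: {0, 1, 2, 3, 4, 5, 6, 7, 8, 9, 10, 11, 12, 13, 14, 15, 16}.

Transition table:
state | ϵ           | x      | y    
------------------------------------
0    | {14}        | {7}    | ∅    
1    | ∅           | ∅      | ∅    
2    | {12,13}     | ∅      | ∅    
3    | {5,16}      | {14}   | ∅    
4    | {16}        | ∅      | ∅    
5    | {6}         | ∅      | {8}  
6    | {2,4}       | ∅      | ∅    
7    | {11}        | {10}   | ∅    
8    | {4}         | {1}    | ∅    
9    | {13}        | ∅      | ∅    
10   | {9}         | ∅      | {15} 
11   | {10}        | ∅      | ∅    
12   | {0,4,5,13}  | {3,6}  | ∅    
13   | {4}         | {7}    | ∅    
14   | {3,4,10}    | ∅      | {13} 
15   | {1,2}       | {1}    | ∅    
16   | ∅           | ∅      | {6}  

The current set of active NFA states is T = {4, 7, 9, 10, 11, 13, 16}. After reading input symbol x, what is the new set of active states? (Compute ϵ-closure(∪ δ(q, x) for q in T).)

7 on x → {10}.
13 on x → {7}.
No x-transition from 4, 9, 10, 11, 16.
Union after reading x: {7, 10}.
Now take the ϵ-closure:
From 7 via ϵ: add 11.
From 10 via ϵ: add 9.
From 9 via ϵ: add 13.
From 13 via ϵ: add 4.
From 4 via ϵ: add 16.
No new states can be added; the closed set is {4, 7, 9, 10, 11, 13, 16}.

{4, 7, 9, 10, 11, 13, 16}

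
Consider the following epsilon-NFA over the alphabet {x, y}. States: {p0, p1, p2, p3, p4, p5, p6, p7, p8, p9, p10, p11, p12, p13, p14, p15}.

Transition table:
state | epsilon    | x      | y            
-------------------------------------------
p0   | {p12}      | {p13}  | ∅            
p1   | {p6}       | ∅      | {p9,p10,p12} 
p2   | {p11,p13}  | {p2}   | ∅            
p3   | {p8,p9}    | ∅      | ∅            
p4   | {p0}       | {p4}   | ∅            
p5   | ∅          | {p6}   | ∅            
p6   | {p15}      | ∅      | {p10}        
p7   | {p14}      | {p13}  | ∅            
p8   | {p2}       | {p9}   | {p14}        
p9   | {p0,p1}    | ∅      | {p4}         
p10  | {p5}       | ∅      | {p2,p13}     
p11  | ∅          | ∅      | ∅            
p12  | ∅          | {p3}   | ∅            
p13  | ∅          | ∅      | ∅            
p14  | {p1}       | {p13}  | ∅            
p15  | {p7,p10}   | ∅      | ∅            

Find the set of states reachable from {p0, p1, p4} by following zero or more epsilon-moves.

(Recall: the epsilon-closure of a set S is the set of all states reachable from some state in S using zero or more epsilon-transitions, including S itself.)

{p0, p1, p4, p5, p6, p7, p10, p12, p14, p15}

Start with {p0, p1, p4}.
From p0 via epsilon: add p12.
From p1 via epsilon: add p6.
From p6 via epsilon: add p15.
From p15 via epsilon: add p7, p10.
From p7 via epsilon: add p14.
From p10 via epsilon: add p5.
No new states can be added; the closed set is {p0, p1, p4, p5, p6, p7, p10, p12, p14, p15}.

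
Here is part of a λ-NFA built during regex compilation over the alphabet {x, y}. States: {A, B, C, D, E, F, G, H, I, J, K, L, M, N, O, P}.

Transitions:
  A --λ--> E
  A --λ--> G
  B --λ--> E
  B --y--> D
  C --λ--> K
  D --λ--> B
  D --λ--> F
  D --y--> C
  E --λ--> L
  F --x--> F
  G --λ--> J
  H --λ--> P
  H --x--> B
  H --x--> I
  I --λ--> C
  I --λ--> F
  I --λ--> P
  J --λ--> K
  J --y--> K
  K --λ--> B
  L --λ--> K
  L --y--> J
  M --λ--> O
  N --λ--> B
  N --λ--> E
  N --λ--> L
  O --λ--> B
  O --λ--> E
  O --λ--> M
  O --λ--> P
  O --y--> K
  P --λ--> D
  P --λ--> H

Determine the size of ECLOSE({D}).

Start with {D}.
From D via λ: add B, F.
From B via λ: add E.
From E via λ: add L.
From L via λ: add K.
λ-closure = {B, D, E, F, K, L}, which has 6 states.

6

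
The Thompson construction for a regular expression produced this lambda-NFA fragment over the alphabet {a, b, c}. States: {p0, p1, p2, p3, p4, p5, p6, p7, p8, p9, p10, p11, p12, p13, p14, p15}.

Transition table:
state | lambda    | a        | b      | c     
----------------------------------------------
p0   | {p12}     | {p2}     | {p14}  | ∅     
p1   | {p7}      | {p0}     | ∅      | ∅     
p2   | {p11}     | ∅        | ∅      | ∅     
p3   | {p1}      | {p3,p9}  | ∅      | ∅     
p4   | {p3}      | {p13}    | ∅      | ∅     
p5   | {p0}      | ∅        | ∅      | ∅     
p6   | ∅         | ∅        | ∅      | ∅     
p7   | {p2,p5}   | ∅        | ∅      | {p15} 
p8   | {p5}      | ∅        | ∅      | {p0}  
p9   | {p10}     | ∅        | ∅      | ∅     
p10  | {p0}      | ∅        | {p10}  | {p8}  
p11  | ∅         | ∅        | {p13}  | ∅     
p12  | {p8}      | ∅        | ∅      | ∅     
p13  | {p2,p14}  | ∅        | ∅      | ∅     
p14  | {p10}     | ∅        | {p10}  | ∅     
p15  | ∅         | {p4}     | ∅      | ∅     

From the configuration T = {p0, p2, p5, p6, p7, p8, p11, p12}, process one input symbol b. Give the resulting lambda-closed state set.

{p0, p2, p5, p8, p10, p11, p12, p13, p14}

p0 on b → {p14}.
p11 on b → {p13}.
No b-transition from p2, p5, p6, p7, p8, p12.
Union after reading b: {p13, p14}.
Now take the lambda-closure:
From p13 via lambda: add p2.
From p14 via lambda: add p10.
From p2 via lambda: add p11.
From p10 via lambda: add p0.
From p0 via lambda: add p12.
From p12 via lambda: add p8.
From p8 via lambda: add p5.
No new states can be added; the closed set is {p0, p2, p5, p8, p10, p11, p12, p13, p14}.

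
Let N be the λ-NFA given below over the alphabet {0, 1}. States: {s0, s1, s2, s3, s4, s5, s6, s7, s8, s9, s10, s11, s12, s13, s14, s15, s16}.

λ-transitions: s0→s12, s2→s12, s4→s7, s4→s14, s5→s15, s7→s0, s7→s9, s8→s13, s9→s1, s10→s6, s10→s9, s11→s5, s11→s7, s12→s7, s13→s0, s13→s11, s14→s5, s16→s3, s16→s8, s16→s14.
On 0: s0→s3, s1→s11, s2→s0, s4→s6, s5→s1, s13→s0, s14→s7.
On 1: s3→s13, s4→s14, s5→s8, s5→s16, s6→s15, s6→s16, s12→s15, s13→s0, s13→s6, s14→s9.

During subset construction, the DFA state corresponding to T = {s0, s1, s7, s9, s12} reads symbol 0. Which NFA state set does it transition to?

s0 on 0 → {s3}.
s1 on 0 → {s11}.
No 0-transition from s7, s9, s12.
Union after reading 0: {s3, s11}.
Now take the λ-closure:
From s11 via λ: add s5, s7.
From s5 via λ: add s15.
From s7 via λ: add s0, s9.
From s0 via λ: add s12.
From s9 via λ: add s1.
No new states can be added; the closed set is {s0, s1, s3, s5, s7, s9, s11, s12, s15}.

{s0, s1, s3, s5, s7, s9, s11, s12, s15}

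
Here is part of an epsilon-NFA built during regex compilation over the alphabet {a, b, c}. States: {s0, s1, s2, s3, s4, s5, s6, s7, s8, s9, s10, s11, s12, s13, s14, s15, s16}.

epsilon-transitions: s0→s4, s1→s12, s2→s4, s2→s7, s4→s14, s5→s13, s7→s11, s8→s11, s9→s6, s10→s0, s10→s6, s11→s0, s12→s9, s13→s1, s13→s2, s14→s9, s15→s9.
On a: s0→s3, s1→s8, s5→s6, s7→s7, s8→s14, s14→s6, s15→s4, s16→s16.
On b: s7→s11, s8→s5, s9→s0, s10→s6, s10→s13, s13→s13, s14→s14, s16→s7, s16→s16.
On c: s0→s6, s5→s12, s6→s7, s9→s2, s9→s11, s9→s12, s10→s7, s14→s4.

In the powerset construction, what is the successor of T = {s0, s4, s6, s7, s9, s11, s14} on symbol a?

{s0, s3, s4, s6, s7, s9, s11, s14}

s0 on a → {s3}.
s7 on a → {s7}.
s14 on a → {s6}.
No a-transition from s4, s6, s9, s11.
Union after reading a: {s3, s6, s7}.
Now take the epsilon-closure:
From s7 via epsilon: add s11.
From s11 via epsilon: add s0.
From s0 via epsilon: add s4.
From s4 via epsilon: add s14.
From s14 via epsilon: add s9.
No new states can be added; the closed set is {s0, s3, s4, s6, s7, s9, s11, s14}.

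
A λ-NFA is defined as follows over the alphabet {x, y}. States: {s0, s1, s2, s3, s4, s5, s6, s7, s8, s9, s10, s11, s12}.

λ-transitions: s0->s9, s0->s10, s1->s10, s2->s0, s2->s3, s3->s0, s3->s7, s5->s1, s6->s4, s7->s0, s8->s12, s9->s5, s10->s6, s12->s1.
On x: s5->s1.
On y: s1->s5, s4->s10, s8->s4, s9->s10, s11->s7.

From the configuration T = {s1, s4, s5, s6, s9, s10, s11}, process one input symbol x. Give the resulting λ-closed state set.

s5 on x → {s1}.
No x-transition from s1, s4, s6, s9, s10, s11.
Union after reading x: {s1}.
Now take the λ-closure:
From s1 via λ: add s10.
From s10 via λ: add s6.
From s6 via λ: add s4.
No new states can be added; the closed set is {s1, s4, s6, s10}.

{s1, s4, s6, s10}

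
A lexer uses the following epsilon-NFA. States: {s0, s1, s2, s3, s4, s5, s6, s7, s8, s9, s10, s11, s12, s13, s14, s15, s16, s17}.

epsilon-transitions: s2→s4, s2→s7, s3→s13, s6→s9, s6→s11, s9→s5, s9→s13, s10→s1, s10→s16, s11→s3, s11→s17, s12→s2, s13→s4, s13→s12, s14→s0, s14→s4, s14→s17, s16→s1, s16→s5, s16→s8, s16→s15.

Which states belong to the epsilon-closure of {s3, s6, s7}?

Start with {s3, s6, s7}.
From s3 via epsilon: add s13.
From s6 via epsilon: add s9, s11.
From s9 via epsilon: add s5.
From s11 via epsilon: add s17.
From s13 via epsilon: add s4, s12.
From s12 via epsilon: add s2.
No new states can be added; the closed set is {s2, s3, s4, s5, s6, s7, s9, s11, s12, s13, s17}.

{s2, s3, s4, s5, s6, s7, s9, s11, s12, s13, s17}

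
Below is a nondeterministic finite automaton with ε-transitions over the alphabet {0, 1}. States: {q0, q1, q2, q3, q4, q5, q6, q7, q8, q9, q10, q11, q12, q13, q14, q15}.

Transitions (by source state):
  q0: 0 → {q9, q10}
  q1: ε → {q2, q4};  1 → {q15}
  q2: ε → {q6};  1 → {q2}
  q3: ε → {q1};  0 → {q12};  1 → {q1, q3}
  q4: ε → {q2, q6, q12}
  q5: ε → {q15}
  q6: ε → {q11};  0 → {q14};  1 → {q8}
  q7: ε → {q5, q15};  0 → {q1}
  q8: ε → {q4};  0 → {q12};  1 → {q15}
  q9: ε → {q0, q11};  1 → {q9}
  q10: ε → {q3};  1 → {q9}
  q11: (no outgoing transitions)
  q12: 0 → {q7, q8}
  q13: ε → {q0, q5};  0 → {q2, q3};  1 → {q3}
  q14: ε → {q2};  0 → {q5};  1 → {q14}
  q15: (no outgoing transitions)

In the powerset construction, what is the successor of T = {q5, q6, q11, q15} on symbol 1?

q6 on 1 → {q8}.
No 1-transition from q5, q11, q15.
Union after reading 1: {q8}.
Now take the ε-closure:
From q8 via ε: add q4.
From q4 via ε: add q2, q6, q12.
From q6 via ε: add q11.
No new states can be added; the closed set is {q2, q4, q6, q8, q11, q12}.

{q2, q4, q6, q8, q11, q12}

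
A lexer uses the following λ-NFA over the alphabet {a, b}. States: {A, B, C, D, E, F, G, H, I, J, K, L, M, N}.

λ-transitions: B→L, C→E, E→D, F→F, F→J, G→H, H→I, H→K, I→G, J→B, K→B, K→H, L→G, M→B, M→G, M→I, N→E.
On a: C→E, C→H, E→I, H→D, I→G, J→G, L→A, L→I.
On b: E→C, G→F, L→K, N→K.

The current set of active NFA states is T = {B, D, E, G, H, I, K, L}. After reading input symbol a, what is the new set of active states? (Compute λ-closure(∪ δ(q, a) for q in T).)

{A, B, D, G, H, I, K, L}

E on a → {I}.
H on a → {D}.
I on a → {G}.
L on a → {A, I}.
No a-transition from B, D, G, K.
Union after reading a: {A, D, G, I}.
Now take the λ-closure:
From G via λ: add H.
From H via λ: add K.
From K via λ: add B.
From B via λ: add L.
No new states can be added; the closed set is {A, B, D, G, H, I, K, L}.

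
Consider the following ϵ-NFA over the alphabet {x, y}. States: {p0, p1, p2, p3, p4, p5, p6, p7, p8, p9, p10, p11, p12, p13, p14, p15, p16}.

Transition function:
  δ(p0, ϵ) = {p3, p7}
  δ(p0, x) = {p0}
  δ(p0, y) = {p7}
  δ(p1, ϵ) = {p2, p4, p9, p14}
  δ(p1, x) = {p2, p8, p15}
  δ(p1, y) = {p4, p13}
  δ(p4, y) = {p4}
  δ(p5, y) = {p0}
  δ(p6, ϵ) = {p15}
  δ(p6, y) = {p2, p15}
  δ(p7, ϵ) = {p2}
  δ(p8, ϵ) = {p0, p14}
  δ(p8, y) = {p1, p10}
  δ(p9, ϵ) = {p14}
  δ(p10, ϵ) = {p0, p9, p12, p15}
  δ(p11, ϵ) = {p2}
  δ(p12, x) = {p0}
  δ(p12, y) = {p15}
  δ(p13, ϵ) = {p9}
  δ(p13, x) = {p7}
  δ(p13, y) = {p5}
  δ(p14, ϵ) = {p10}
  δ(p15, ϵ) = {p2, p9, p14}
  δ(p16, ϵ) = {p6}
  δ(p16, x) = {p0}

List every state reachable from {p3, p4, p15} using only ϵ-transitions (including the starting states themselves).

Start with {p3, p4, p15}.
From p15 via ϵ: add p2, p9, p14.
From p14 via ϵ: add p10.
From p10 via ϵ: add p0, p12.
From p0 via ϵ: add p7.
No new states can be added; the closed set is {p0, p2, p3, p4, p7, p9, p10, p12, p14, p15}.

{p0, p2, p3, p4, p7, p9, p10, p12, p14, p15}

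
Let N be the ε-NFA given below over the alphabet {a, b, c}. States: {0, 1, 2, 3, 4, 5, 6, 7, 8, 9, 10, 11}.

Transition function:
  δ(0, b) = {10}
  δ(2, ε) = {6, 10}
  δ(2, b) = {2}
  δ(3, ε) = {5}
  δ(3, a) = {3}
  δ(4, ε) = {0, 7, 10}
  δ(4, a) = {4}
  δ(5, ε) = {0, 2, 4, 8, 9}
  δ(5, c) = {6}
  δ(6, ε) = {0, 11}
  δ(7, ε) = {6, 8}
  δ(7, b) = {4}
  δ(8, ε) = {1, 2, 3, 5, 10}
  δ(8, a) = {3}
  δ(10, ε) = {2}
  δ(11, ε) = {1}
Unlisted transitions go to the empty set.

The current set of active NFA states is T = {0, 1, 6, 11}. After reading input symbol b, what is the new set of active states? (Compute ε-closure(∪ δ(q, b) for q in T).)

0 on b → {10}.
No b-transition from 1, 6, 11.
Union after reading b: {10}.
Now take the ε-closure:
From 10 via ε: add 2.
From 2 via ε: add 6.
From 6 via ε: add 0, 11.
From 11 via ε: add 1.
No new states can be added; the closed set is {0, 1, 2, 6, 10, 11}.

{0, 1, 2, 6, 10, 11}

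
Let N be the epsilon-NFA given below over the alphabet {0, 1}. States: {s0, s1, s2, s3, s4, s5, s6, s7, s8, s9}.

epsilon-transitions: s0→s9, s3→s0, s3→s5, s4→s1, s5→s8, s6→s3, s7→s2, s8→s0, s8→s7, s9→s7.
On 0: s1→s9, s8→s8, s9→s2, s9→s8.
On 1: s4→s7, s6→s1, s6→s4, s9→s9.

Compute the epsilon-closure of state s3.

Start with {s3}.
From s3 via epsilon: add s0, s5.
From s0 via epsilon: add s9.
From s5 via epsilon: add s8.
From s8 via epsilon: add s7.
From s7 via epsilon: add s2.
No new states can be added; the closed set is {s0, s2, s3, s5, s7, s8, s9}.

{s0, s2, s3, s5, s7, s8, s9}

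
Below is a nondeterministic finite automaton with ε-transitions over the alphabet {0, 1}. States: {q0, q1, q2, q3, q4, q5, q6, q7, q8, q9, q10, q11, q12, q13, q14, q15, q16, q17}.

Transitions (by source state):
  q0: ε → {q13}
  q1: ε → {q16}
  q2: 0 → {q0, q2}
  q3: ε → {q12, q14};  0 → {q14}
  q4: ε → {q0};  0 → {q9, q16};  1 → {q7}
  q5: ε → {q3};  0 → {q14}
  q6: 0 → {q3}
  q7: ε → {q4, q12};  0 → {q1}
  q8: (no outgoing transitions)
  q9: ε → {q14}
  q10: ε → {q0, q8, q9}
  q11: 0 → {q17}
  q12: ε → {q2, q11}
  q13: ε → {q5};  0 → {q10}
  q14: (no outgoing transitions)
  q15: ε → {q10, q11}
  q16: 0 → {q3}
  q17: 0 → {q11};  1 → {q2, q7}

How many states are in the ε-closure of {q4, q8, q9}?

Start with {q4, q8, q9}.
From q4 via ε: add q0.
From q9 via ε: add q14.
From q0 via ε: add q13.
From q13 via ε: add q5.
From q5 via ε: add q3.
From q3 via ε: add q12.
From q12 via ε: add q2, q11.
ε-closure = {q0, q2, q3, q4, q5, q8, q9, q11, q12, q13, q14}, which has 11 states.

11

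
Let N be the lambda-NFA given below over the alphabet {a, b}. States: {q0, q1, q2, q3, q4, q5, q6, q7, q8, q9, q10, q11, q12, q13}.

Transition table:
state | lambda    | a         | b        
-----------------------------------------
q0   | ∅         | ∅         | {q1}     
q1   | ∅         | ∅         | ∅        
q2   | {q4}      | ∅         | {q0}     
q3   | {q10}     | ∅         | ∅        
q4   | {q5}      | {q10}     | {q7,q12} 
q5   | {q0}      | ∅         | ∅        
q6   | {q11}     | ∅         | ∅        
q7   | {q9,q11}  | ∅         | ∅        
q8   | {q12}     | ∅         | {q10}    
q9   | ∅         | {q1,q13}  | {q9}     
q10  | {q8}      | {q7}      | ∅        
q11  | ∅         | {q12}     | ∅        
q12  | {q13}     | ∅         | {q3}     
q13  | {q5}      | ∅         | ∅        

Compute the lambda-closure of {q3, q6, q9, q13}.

{q0, q3, q5, q6, q8, q9, q10, q11, q12, q13}

Start with {q3, q6, q9, q13}.
From q3 via lambda: add q10.
From q6 via lambda: add q11.
From q13 via lambda: add q5.
From q5 via lambda: add q0.
From q10 via lambda: add q8.
From q8 via lambda: add q12.
No new states can be added; the closed set is {q0, q3, q5, q6, q8, q9, q10, q11, q12, q13}.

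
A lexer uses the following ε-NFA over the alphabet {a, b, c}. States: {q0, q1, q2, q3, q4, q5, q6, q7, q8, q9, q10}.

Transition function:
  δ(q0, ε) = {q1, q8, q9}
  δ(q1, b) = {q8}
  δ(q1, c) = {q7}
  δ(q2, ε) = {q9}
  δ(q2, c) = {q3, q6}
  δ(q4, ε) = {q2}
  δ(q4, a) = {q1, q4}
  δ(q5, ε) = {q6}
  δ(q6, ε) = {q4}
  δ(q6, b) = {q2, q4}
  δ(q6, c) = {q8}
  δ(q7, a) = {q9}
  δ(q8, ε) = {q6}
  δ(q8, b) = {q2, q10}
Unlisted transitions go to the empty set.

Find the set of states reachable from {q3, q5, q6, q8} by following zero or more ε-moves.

Start with {q3, q5, q6, q8}.
From q6 via ε: add q4.
From q4 via ε: add q2.
From q2 via ε: add q9.
No new states can be added; the closed set is {q2, q3, q4, q5, q6, q8, q9}.

{q2, q3, q4, q5, q6, q8, q9}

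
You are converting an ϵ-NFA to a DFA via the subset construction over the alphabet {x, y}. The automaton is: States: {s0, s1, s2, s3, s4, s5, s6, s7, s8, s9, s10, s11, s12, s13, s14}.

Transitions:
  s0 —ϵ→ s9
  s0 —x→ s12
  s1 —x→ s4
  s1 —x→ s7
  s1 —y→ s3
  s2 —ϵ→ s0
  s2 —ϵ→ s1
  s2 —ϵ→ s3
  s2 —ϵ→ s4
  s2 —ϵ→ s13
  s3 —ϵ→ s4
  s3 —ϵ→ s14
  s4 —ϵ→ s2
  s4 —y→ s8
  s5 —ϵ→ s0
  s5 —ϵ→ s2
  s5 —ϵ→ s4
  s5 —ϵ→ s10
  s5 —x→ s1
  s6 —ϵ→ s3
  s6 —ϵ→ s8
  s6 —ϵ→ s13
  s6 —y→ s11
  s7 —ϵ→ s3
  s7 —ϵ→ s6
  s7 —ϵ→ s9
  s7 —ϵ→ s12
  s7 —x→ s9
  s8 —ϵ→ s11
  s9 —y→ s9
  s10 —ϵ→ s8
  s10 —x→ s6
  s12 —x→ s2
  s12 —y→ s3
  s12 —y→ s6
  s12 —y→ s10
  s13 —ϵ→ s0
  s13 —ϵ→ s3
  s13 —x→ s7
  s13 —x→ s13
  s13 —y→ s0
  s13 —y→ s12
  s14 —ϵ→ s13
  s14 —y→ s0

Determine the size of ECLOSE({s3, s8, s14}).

10

Start with {s3, s8, s14}.
From s3 via ϵ: add s4.
From s8 via ϵ: add s11.
From s14 via ϵ: add s13.
From s4 via ϵ: add s2.
From s13 via ϵ: add s0.
From s0 via ϵ: add s9.
From s2 via ϵ: add s1.
ϵ-closure = {s0, s1, s2, s3, s4, s8, s9, s11, s13, s14}, which has 10 states.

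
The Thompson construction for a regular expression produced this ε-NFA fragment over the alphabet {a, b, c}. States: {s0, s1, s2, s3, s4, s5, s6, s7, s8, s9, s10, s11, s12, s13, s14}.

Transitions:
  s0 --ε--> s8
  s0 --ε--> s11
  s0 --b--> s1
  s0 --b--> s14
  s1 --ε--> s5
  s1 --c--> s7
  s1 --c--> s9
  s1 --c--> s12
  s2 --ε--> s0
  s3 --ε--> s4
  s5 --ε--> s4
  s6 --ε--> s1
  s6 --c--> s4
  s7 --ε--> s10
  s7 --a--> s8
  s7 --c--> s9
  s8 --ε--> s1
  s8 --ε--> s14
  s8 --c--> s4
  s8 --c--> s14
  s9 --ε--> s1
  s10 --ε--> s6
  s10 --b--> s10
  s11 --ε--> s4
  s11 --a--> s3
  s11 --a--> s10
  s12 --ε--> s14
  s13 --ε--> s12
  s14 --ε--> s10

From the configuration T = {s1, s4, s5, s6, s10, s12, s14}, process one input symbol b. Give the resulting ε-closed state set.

{s1, s4, s5, s6, s10}

s10 on b → {s10}.
No b-transition from s1, s4, s5, s6, s12, s14.
Union after reading b: {s10}.
Now take the ε-closure:
From s10 via ε: add s6.
From s6 via ε: add s1.
From s1 via ε: add s5.
From s5 via ε: add s4.
No new states can be added; the closed set is {s1, s4, s5, s6, s10}.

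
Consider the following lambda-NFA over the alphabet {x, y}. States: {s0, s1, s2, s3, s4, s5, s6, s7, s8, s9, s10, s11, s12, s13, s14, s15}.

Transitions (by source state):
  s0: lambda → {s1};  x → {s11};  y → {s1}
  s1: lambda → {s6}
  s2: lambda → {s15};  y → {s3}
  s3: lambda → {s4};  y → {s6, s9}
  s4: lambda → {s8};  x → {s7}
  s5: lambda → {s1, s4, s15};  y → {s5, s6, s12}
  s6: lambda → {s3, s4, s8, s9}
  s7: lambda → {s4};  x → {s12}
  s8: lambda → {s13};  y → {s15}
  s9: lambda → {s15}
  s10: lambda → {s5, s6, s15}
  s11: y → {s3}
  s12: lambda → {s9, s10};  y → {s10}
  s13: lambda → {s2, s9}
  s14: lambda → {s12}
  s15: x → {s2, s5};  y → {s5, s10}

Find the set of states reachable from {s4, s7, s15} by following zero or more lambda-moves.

Start with {s4, s7, s15}.
From s4 via lambda: add s8.
From s8 via lambda: add s13.
From s13 via lambda: add s2, s9.
No new states can be added; the closed set is {s2, s4, s7, s8, s9, s13, s15}.

{s2, s4, s7, s8, s9, s13, s15}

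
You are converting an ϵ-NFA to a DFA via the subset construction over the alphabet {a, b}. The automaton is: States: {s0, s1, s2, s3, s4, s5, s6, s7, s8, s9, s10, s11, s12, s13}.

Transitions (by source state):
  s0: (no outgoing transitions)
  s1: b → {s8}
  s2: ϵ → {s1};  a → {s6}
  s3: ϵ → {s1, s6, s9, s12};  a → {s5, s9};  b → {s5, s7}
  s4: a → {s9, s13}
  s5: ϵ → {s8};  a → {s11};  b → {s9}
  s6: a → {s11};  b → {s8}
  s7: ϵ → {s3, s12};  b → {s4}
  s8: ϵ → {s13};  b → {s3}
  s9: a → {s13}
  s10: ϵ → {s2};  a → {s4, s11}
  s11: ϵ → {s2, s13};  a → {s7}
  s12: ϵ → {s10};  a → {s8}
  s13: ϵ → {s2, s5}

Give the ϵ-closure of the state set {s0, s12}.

{s0, s1, s2, s10, s12}

Start with {s0, s12}.
From s12 via ϵ: add s10.
From s10 via ϵ: add s2.
From s2 via ϵ: add s1.
No new states can be added; the closed set is {s0, s1, s2, s10, s12}.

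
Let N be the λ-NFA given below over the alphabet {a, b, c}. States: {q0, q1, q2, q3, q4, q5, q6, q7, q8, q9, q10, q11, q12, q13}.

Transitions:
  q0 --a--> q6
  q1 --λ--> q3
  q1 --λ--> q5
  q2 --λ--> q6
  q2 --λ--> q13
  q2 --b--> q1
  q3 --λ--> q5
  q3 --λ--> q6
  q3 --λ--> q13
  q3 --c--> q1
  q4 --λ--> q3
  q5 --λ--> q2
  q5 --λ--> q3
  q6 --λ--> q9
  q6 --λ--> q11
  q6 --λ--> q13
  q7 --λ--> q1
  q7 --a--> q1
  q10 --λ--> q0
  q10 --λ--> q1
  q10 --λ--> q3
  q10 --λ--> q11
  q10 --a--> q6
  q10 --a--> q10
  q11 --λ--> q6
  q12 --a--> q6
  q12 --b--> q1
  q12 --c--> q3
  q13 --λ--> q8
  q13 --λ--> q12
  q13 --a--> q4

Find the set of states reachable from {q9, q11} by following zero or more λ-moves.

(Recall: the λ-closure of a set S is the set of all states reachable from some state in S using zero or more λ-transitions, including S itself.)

{q6, q8, q9, q11, q12, q13}

Start with {q9, q11}.
From q11 via λ: add q6.
From q6 via λ: add q13.
From q13 via λ: add q8, q12.
No new states can be added; the closed set is {q6, q8, q9, q11, q12, q13}.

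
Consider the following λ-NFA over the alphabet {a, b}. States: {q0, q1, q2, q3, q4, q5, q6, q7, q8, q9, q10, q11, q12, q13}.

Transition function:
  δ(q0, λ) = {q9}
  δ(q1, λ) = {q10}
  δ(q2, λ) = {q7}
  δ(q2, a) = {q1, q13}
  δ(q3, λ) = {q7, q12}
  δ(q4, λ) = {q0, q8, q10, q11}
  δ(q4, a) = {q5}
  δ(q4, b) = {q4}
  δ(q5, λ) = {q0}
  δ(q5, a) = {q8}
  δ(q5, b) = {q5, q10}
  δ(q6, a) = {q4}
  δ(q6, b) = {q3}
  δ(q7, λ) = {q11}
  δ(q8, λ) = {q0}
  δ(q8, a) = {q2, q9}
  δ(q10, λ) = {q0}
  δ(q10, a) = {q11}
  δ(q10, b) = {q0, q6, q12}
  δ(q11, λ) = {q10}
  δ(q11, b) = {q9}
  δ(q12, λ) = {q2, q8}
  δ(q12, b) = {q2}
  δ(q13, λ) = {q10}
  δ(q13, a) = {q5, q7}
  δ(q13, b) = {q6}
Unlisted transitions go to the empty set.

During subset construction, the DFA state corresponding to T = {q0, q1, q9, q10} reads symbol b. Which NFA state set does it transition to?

{q0, q2, q6, q7, q8, q9, q10, q11, q12}

q10 on b → {q0, q6, q12}.
No b-transition from q0, q1, q9.
Union after reading b: {q0, q6, q12}.
Now take the λ-closure:
From q0 via λ: add q9.
From q12 via λ: add q2, q8.
From q2 via λ: add q7.
From q7 via λ: add q11.
From q11 via λ: add q10.
No new states can be added; the closed set is {q0, q2, q6, q7, q8, q9, q10, q11, q12}.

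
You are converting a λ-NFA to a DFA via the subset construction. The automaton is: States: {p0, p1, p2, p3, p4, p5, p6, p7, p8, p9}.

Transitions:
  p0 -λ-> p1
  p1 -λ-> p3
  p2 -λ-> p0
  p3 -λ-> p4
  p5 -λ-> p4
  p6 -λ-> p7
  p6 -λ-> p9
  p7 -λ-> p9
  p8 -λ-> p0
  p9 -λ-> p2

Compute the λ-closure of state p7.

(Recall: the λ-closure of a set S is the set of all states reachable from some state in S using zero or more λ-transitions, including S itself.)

{p0, p1, p2, p3, p4, p7, p9}

Start with {p7}.
From p7 via λ: add p9.
From p9 via λ: add p2.
From p2 via λ: add p0.
From p0 via λ: add p1.
From p1 via λ: add p3.
From p3 via λ: add p4.
No new states can be added; the closed set is {p0, p1, p2, p3, p4, p7, p9}.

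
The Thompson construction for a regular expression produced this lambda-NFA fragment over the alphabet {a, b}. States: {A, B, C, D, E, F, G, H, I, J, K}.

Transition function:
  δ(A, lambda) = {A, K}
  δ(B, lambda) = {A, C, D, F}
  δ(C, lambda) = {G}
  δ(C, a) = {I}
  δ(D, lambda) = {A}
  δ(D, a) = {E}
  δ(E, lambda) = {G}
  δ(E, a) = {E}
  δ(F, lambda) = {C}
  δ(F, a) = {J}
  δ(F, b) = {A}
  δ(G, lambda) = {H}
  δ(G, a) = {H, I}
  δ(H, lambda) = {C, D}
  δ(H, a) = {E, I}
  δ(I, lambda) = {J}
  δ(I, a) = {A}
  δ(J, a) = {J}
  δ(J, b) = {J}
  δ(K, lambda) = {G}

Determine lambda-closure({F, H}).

{A, C, D, F, G, H, K}

Start with {F, H}.
From F via lambda: add C.
From H via lambda: add D.
From C via lambda: add G.
From D via lambda: add A.
From A via lambda: add K.
No new states can be added; the closed set is {A, C, D, F, G, H, K}.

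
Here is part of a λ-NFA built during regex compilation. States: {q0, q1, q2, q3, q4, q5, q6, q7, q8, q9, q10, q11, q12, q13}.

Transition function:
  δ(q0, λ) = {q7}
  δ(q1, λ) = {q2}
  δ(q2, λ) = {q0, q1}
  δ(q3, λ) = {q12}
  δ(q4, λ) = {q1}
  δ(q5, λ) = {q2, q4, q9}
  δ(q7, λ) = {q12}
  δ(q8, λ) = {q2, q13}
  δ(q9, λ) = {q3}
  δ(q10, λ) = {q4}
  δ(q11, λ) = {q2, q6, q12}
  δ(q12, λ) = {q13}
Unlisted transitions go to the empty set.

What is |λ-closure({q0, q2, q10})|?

8

Start with {q0, q2, q10}.
From q0 via λ: add q7.
From q2 via λ: add q1.
From q10 via λ: add q4.
From q7 via λ: add q12.
From q12 via λ: add q13.
λ-closure = {q0, q1, q2, q4, q7, q10, q12, q13}, which has 8 states.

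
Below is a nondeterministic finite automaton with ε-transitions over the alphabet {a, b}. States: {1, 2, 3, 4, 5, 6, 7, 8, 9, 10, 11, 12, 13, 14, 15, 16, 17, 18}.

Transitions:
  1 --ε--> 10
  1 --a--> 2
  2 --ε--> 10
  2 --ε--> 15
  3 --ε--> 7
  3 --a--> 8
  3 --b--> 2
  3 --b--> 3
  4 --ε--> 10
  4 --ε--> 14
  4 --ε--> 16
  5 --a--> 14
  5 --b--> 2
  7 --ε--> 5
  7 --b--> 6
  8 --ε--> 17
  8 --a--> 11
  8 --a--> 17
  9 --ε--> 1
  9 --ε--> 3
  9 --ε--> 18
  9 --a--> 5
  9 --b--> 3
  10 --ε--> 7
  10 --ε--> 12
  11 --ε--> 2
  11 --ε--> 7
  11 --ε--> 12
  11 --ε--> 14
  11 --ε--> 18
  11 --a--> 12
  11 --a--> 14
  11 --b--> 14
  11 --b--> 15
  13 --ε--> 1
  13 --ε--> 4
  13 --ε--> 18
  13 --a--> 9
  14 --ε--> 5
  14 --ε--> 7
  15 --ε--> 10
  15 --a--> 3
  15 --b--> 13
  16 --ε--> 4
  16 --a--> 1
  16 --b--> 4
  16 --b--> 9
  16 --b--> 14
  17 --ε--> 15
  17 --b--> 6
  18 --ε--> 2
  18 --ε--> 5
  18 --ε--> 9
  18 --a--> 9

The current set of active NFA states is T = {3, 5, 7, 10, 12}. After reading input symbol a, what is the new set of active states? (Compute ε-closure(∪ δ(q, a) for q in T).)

{5, 7, 8, 10, 12, 14, 15, 17}

3 on a → {8}.
5 on a → {14}.
No a-transition from 7, 10, 12.
Union after reading a: {8, 14}.
Now take the ε-closure:
From 8 via ε: add 17.
From 14 via ε: add 5, 7.
From 17 via ε: add 15.
From 15 via ε: add 10.
From 10 via ε: add 12.
No new states can be added; the closed set is {5, 7, 8, 10, 12, 14, 15, 17}.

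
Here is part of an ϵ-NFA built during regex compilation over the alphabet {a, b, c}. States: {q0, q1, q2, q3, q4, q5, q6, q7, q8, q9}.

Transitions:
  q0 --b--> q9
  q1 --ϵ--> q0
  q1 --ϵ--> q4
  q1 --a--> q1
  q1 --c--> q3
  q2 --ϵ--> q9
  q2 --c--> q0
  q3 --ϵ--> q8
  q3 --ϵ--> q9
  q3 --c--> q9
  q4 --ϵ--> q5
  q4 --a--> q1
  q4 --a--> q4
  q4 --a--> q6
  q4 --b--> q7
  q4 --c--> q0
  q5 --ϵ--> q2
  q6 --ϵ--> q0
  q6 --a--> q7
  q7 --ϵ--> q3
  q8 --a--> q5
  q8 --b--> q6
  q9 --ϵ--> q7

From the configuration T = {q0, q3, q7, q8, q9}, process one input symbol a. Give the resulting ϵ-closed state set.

{q2, q3, q5, q7, q8, q9}

q8 on a → {q5}.
No a-transition from q0, q3, q7, q9.
Union after reading a: {q5}.
Now take the ϵ-closure:
From q5 via ϵ: add q2.
From q2 via ϵ: add q9.
From q9 via ϵ: add q7.
From q7 via ϵ: add q3.
From q3 via ϵ: add q8.
No new states can be added; the closed set is {q2, q3, q5, q7, q8, q9}.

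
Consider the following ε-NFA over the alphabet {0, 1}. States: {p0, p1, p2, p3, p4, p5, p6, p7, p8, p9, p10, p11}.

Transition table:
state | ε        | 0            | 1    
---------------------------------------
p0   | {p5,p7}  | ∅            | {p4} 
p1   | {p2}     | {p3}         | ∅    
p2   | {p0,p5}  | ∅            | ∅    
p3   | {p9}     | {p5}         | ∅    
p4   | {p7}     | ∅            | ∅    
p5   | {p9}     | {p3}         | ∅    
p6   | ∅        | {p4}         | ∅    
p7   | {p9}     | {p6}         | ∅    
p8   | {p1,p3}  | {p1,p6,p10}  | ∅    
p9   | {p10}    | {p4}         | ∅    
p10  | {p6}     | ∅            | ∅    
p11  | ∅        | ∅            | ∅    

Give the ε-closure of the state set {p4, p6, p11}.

Start with {p4, p6, p11}.
From p4 via ε: add p7.
From p7 via ε: add p9.
From p9 via ε: add p10.
No new states can be added; the closed set is {p4, p6, p7, p9, p10, p11}.

{p4, p6, p7, p9, p10, p11}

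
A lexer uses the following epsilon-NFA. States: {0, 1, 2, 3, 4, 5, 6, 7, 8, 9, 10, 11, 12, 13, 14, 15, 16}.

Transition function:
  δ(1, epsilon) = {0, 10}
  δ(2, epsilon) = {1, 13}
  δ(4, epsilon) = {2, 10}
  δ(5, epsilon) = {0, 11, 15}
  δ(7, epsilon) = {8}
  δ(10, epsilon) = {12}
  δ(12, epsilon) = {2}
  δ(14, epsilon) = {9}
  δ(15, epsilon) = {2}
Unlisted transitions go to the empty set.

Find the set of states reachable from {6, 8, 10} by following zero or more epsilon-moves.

{0, 1, 2, 6, 8, 10, 12, 13}

Start with {6, 8, 10}.
From 10 via epsilon: add 12.
From 12 via epsilon: add 2.
From 2 via epsilon: add 1, 13.
From 1 via epsilon: add 0.
No new states can be added; the closed set is {0, 1, 2, 6, 8, 10, 12, 13}.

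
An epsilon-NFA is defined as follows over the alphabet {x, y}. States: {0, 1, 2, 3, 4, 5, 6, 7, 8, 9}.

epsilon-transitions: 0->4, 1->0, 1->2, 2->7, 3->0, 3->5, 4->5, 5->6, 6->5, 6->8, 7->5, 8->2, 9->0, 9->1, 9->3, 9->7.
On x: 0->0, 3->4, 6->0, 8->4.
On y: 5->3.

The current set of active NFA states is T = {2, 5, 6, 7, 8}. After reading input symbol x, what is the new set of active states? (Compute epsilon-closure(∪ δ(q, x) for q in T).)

6 on x → {0}.
8 on x → {4}.
No x-transition from 2, 5, 7.
Union after reading x: {0, 4}.
Now take the epsilon-closure:
From 4 via epsilon: add 5.
From 5 via epsilon: add 6.
From 6 via epsilon: add 8.
From 8 via epsilon: add 2.
From 2 via epsilon: add 7.
No new states can be added; the closed set is {0, 2, 4, 5, 6, 7, 8}.

{0, 2, 4, 5, 6, 7, 8}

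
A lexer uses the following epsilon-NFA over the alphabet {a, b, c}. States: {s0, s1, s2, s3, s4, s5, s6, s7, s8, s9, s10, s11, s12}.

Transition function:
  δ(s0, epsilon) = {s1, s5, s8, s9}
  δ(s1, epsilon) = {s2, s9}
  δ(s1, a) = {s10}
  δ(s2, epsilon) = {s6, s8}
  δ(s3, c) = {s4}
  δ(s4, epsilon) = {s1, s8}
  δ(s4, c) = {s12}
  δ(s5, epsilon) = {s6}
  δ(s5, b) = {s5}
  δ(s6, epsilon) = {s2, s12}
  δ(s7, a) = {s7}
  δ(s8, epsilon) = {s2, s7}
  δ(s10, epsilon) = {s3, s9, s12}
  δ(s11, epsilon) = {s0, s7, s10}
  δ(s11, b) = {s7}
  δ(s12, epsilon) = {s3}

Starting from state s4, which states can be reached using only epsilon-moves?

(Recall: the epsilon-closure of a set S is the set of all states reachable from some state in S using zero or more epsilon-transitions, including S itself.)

Start with {s4}.
From s4 via epsilon: add s1, s8.
From s1 via epsilon: add s2, s9.
From s8 via epsilon: add s7.
From s2 via epsilon: add s6.
From s6 via epsilon: add s12.
From s12 via epsilon: add s3.
No new states can be added; the closed set is {s1, s2, s3, s4, s6, s7, s8, s9, s12}.

{s1, s2, s3, s4, s6, s7, s8, s9, s12}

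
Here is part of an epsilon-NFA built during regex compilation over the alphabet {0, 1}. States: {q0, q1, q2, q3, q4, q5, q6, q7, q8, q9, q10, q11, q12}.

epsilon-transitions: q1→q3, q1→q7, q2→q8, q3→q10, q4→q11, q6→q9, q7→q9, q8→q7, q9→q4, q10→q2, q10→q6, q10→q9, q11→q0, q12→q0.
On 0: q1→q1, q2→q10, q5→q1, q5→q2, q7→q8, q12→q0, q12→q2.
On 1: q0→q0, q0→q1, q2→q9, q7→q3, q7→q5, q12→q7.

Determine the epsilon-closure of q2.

Start with {q2}.
From q2 via epsilon: add q8.
From q8 via epsilon: add q7.
From q7 via epsilon: add q9.
From q9 via epsilon: add q4.
From q4 via epsilon: add q11.
From q11 via epsilon: add q0.
No new states can be added; the closed set is {q0, q2, q4, q7, q8, q9, q11}.

{q0, q2, q4, q7, q8, q9, q11}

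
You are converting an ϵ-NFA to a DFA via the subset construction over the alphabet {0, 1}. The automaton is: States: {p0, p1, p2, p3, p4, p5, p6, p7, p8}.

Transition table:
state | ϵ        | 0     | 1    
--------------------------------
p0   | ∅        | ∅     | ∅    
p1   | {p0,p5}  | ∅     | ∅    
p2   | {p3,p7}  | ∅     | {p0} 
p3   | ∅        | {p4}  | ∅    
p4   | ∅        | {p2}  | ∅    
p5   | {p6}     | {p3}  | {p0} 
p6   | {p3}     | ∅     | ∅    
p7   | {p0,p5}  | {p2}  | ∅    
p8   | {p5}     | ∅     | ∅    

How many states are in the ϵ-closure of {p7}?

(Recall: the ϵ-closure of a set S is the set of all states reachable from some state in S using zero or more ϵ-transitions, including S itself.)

5

Start with {p7}.
From p7 via ϵ: add p0, p5.
From p5 via ϵ: add p6.
From p6 via ϵ: add p3.
ϵ-closure = {p0, p3, p5, p6, p7}, which has 5 states.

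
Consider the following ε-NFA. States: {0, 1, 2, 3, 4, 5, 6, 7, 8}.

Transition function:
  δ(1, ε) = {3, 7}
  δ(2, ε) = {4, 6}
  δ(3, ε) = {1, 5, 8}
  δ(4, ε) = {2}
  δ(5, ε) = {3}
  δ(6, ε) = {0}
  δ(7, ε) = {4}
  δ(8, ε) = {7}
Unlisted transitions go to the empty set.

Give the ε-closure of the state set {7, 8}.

Start with {7, 8}.
From 7 via ε: add 4.
From 4 via ε: add 2.
From 2 via ε: add 6.
From 6 via ε: add 0.
No new states can be added; the closed set is {0, 2, 4, 6, 7, 8}.

{0, 2, 4, 6, 7, 8}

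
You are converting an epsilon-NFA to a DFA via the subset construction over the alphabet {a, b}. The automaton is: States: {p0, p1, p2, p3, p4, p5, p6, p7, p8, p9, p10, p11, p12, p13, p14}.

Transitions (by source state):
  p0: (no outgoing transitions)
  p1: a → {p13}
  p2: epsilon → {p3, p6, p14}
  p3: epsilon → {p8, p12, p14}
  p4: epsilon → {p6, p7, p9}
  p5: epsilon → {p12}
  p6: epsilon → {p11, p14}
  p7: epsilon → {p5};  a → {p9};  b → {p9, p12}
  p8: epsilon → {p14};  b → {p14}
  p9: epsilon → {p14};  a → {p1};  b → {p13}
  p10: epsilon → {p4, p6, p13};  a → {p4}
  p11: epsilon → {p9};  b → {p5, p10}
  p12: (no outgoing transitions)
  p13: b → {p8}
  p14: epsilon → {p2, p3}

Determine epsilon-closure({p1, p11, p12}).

{p1, p2, p3, p6, p8, p9, p11, p12, p14}

Start with {p1, p11, p12}.
From p11 via epsilon: add p9.
From p9 via epsilon: add p14.
From p14 via epsilon: add p2, p3.
From p2 via epsilon: add p6.
From p3 via epsilon: add p8.
No new states can be added; the closed set is {p1, p2, p3, p6, p8, p9, p11, p12, p14}.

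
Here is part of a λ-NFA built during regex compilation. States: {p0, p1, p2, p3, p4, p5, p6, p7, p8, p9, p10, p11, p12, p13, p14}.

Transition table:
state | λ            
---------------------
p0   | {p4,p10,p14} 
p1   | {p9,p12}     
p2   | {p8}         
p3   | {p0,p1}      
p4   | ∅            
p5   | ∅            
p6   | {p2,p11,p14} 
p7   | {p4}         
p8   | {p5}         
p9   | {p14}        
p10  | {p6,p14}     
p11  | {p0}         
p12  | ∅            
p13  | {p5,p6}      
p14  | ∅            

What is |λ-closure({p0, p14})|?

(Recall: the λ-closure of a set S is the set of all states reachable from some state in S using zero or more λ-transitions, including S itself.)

Start with {p0, p14}.
From p0 via λ: add p4, p10.
From p10 via λ: add p6.
From p6 via λ: add p2, p11.
From p2 via λ: add p8.
From p8 via λ: add p5.
λ-closure = {p0, p2, p4, p5, p6, p8, p10, p11, p14}, which has 9 states.

9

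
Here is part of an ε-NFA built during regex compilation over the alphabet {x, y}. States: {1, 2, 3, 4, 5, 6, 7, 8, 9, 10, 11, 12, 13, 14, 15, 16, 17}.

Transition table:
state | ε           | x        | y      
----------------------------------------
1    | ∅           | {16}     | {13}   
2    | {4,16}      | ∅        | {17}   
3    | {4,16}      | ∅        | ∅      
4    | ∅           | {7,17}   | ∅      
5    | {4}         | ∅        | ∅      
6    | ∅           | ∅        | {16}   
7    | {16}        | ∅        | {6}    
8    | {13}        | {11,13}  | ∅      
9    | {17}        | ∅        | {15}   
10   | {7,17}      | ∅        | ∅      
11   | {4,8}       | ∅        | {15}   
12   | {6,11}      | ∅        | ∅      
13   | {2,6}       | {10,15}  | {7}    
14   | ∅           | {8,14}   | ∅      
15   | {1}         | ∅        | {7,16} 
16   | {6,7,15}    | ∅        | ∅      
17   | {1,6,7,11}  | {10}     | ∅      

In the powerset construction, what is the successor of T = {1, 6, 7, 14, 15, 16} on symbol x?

{1, 2, 4, 6, 7, 8, 13, 14, 15, 16}

1 on x → {16}.
14 on x → {8, 14}.
No x-transition from 6, 7, 15, 16.
Union after reading x: {8, 14, 16}.
Now take the ε-closure:
From 8 via ε: add 13.
From 16 via ε: add 6, 7, 15.
From 13 via ε: add 2.
From 15 via ε: add 1.
From 2 via ε: add 4.
No new states can be added; the closed set is {1, 2, 4, 6, 7, 8, 13, 14, 15, 16}.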